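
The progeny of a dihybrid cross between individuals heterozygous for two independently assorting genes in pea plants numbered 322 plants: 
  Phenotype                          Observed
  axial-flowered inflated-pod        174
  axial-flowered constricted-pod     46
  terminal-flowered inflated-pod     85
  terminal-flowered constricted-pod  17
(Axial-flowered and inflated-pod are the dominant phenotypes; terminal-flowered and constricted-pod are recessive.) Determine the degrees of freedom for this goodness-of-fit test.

A dihybrid F₂ with independent assortment and complete dominance at both loci gives a 9:3:3:1 phenotypic ratio.
A goodness-of-fit test with 4 phenotype classes has df = 4 − 1 = 3.

3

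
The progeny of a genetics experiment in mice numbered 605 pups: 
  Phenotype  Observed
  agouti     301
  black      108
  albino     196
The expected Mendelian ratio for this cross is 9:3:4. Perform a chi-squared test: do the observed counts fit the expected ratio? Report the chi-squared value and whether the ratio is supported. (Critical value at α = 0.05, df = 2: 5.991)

18.042; not consistent

The 9:3:4 ratio has 16 parts, so with N = 605 the expected counts are:
  agouti: 605 × 9/16 = 340.3125
  black: 605 × 3/16 = 113.4375
  albino: 605 × 4/16 = 151.25
χ² = Σ (O − E)² / E
  agouti: (301 − 340.3125)² / 340.3125 = 4.5413
  black: (108 − 113.4375)² / 113.4375 = 0.2606
  albino: (196 − 151.25)² / 151.25 = 13.2401
χ² = 4.5413 + 0.2606 + 13.2401 = 18.042
Degrees of freedom = 3 − 1 = 2; critical value at α = 0.05 is 5.991.
Since 18.042 > 5.991, we reject the null hypothesis — the data do not fit the 9:3:4 ratio.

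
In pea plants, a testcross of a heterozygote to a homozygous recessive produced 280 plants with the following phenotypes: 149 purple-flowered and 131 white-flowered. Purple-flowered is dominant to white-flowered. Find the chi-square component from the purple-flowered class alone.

0.579

A testcross of a heterozygote (Aa × aa) gives a 1:1 phenotypic ratio.
The 1:1 ratio has 2 parts, so with N = 280 the expected counts are:
  purple-flowered: 280 × 1/2 = 140
  white-flowered: 280 × 1/2 = 140
Contribution of purple-flowered: (149 − 140)² / 140 = 0.5786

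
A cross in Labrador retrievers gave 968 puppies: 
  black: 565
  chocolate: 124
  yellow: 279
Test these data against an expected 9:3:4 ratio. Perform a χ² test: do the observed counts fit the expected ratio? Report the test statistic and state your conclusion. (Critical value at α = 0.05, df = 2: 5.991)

Expected counts for N = 968 under a 9:3:4 ratio (total parts = 16):
  black: 968 × 9/16 = 544.5
  chocolate: 968 × 3/16 = 181.5
  yellow: 968 × 4/16 = 242
χ² = Σ (O − E)² / E
  black: (565 − 544.5)² / 544.5 = 0.7718
  chocolate: (124 − 181.5)² / 181.5 = 18.2163
  yellow: (279 − 242)² / 242 = 5.6570
χ² = 0.7718 + 18.2163 + 5.6570 = 24.6451 ≈ 24.645
Degrees of freedom = 3 − 1 = 2; critical value at α = 0.05 is 5.991.
Since 24.645 > 5.991, we reject the null hypothesis — the data do not fit the 9:3:4 ratio.

24.645; not consistent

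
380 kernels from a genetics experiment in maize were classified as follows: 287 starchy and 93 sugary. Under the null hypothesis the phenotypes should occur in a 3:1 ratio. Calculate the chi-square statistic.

0.056

Under the 3:1 hypothesis (Σ ratio = 4, N = 380):
  starchy: 380 × 3/4 = 285
  sugary: 380 × 1/4 = 95
χ² = Σ (O − E)² / E
  starchy: (287 − 285)² / 285 = 0.0140
  sugary: (93 − 95)² / 95 = 0.0421
χ² = 0.0140 + 0.0421 = 0.0561 ≈ 0.056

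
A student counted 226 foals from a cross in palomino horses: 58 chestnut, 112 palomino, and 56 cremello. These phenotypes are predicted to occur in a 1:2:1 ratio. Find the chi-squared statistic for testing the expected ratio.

0.053

Total ratio parts = 4. Expected numbers out of 226:
  chestnut: 226 × 1/4 = 56.5
  palomino: 226 × 2/4 = 113
  cremello: 226 × 1/4 = 56.5
χ² = Σ (O − E)² / E
  chestnut: (58 − 56.5)² / 56.5 = 0.0398
  palomino: (112 − 113)² / 113 = 0.0088
  cremello: (56 − 56.5)² / 56.5 = 0.0044
χ² = 0.0398 + 0.0088 + 0.0044 = 0.053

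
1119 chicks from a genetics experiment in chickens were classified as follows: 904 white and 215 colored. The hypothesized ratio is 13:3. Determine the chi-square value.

The 13:3 ratio has 16 parts, so with N = 1119 the expected counts are:
  white: 1119 × 13/16 = 909.1875
  colored: 1119 × 3/16 = 209.8125
χ² = Σ (O − E)² / E
  white: (904 − 909.1875)² / 909.1875 = 0.0296
  colored: (215 − 209.8125)² / 209.8125 = 0.1283
χ² = 0.0296 + 0.1283 = 0.1579 ≈ 0.158

0.158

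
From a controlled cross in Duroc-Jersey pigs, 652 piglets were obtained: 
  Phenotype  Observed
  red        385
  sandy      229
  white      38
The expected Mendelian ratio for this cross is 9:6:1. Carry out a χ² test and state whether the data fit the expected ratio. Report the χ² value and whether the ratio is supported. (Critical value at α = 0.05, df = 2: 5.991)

2.076; consistent

Under the 9:6:1 hypothesis (Σ ratio = 16, N = 652):
  red: 652 × 9/16 = 366.75
  sandy: 652 × 6/16 = 244.5
  white: 652 × 1/16 = 40.75
χ² = Σ (O − E)² / E
  red: (385 − 366.75)² / 366.75 = 0.9081
  sandy: (229 − 244.5)² / 244.5 = 0.9826
  white: (38 − 40.75)² / 40.75 = 0.1856
χ² = 0.9081 + 0.9826 + 0.1856 = 2.0763 ≈ 2.076
Degrees of freedom = 3 − 1 = 2; critical value at α = 0.05 is 5.991.
Since 2.076 < 5.991, we fail to reject the null hypothesis — the data are consistent with the 9:6:1 ratio.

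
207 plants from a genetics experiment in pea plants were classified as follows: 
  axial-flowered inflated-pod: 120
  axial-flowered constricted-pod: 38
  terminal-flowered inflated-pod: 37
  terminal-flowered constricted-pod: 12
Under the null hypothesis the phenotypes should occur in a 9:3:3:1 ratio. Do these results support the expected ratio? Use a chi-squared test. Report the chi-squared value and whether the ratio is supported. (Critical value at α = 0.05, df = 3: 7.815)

Total ratio parts = 16. Expected numbers out of 207:
  axial-flowered inflated-pod: 207 × 9/16 = 116.4375
  axial-flowered constricted-pod: 207 × 3/16 = 38.8125
  terminal-flowered inflated-pod: 207 × 3/16 = 38.8125
  terminal-flowered constricted-pod: 207 × 1/16 = 12.9375
χ² = Σ (O − E)² / E
  axial-flowered inflated-pod: (120 − 116.4375)² / 116.4375 = 0.1090
  axial-flowered constricted-pod: (38 − 38.8125)² / 38.8125 = 0.0170
  terminal-flowered inflated-pod: (37 − 38.8125)² / 38.8125 = 0.0846
  terminal-flowered constricted-pod: (12 − 12.9375)² / 12.9375 = 0.0679
χ² = 0.1090 + 0.0170 + 0.0846 + 0.0679 = 0.2785 ≈ 0.279
Degrees of freedom = 4 − 1 = 3; critical value at α = 0.05 is 7.815.
Since 0.279 < 7.815, we fail to reject the null hypothesis — the data are consistent with the 9:3:3:1 ratio.

0.279; consistent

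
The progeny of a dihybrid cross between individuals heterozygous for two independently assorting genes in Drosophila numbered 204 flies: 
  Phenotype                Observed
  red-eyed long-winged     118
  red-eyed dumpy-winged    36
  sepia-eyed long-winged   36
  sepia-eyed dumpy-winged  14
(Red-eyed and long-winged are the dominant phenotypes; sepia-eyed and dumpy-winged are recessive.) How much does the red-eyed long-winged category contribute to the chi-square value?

0.092

A dihybrid F₂ with independent assortment and complete dominance at both loci gives a 9:3:3:1 phenotypic ratio.
Under the 9:3:3:1 hypothesis (Σ ratio = 16, N = 204):
  red-eyed long-winged: 204 × 9/16 = 114.75
  red-eyed dumpy-winged: 204 × 3/16 = 38.25
  sepia-eyed long-winged: 204 × 3/16 = 38.25
  sepia-eyed dumpy-winged: 204 × 1/16 = 12.75
Contribution of red-eyed long-winged: (118 − 114.75)² / 114.75 = 0.0920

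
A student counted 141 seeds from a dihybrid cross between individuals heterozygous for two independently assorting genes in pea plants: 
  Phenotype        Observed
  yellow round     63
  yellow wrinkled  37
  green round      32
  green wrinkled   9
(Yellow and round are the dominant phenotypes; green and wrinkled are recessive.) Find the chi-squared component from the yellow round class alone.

3.355

A dihybrid F₂ with independent assortment and complete dominance at both loci gives a 9:3:3:1 phenotypic ratio.
Total ratio parts = 16. Expected numbers out of 141:
  yellow round: 141 × 9/16 = 79.3125
  yellow wrinkled: 141 × 3/16 = 26.4375
  green round: 141 × 3/16 = 26.4375
  green wrinkled: 141 × 1/16 = 8.8125
Contribution of yellow round: (63 − 79.3125)² / 79.3125 = 3.3551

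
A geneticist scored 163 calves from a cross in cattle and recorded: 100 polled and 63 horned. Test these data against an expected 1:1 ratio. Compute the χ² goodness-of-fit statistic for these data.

The 1:1 ratio has 2 parts, so with N = 163 the expected counts are:
  polled: 163 × 1/2 = 81.5
  horned: 163 × 1/2 = 81.5
χ² = Σ (O − E)² / E
  polled: (100 − 81.5)² / 81.5 = 4.1994
  horned: (63 − 81.5)² / 81.5 = 4.1994
χ² = 4.1994 + 4.1994 = 8.3988 ≈ 8.399

8.399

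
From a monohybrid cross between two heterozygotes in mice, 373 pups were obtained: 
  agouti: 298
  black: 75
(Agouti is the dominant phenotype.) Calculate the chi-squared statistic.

4.762

For a monohybrid cross between heterozygotes with complete dominance, the expected phenotypic ratio is 3:1.
Total ratio parts = 4. Expected numbers out of 373:
  agouti: 373 × 3/4 = 279.75
  black: 373 × 1/4 = 93.25
χ² = Σ (O − E)² / E
  agouti: (298 − 279.75)² / 279.75 = 1.1906
  black: (75 − 93.25)² / 93.25 = 3.5717
χ² = 1.1906 + 3.5717 = 4.7623 ≈ 4.762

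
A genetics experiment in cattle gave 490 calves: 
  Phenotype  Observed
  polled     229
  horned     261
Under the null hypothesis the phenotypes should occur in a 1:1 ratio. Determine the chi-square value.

2.090

Expected counts for N = 490 under a 1:1 ratio (total parts = 2):
  polled: 490 × 1/2 = 245
  horned: 490 × 1/2 = 245
χ² = Σ (O − E)² / E
  polled: (229 − 245)² / 245 = 1.0449
  horned: (261 − 245)² / 245 = 1.0449
χ² = 1.0449 + 1.0449 = 2.0898 ≈ 2.090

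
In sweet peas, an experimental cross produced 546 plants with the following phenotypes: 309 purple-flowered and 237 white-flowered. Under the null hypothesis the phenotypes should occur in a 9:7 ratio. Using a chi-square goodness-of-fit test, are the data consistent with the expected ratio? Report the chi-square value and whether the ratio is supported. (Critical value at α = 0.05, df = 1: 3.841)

The 9:7 ratio has 16 parts, so with N = 546 the expected counts are:
  purple-flowered: 546 × 9/16 = 307.125
  white-flowered: 546 × 7/16 = 238.875
χ² = Σ (O − E)² / E
  purple-flowered: (309 − 307.125)² / 307.125 = 0.0114
  white-flowered: (237 − 238.875)² / 238.875 = 0.0147
χ² = 0.0114 + 0.0147 = 0.0261 ≈ 0.026
Degrees of freedom = 2 − 1 = 1; critical value at α = 0.05 is 3.841.
Since 0.026 < 3.841, we fail to reject the null hypothesis — the data are consistent with the 9:7 ratio.

0.026; consistent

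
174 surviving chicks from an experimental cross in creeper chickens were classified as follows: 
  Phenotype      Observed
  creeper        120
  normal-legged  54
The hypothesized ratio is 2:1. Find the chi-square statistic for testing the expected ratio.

0.414

The 2:1 ratio has 3 parts, so with N = 174 the expected counts are:
  creeper: 174 × 2/3 = 116
  normal-legged: 174 × 1/3 = 58
χ² = Σ (O − E)² / E
  creeper: (120 − 116)² / 116 = 0.1379
  normal-legged: (54 − 58)² / 58 = 0.2759
χ² = 0.1379 + 0.2759 = 0.4138 ≈ 0.414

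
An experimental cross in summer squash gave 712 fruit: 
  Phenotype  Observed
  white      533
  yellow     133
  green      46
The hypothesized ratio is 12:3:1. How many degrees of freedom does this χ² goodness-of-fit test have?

2

A goodness-of-fit test with 3 phenotype classes has df = 3 − 1 = 2.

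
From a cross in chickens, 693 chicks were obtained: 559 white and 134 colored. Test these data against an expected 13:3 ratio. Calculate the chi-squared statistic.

The 13:3 ratio has 16 parts, so with N = 693 the expected counts are:
  white: 693 × 13/16 = 563.0625
  colored: 693 × 3/16 = 129.9375
χ² = Σ (O − E)² / E
  white: (559 − 563.0625)² / 563.0625 = 0.0293
  colored: (134 − 129.9375)² / 129.9375 = 0.1270
χ² = 0.0293 + 0.1270 = 0.1563 ≈ 0.156

0.156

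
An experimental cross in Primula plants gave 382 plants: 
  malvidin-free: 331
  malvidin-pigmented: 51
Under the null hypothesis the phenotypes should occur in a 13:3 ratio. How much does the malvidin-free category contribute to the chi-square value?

Total ratio parts = 16. Expected numbers out of 382:
  malvidin-free: 382 × 13/16 = 310.375
  malvidin-pigmented: 382 × 3/16 = 71.625
Contribution of malvidin-free: (331 − 310.375)² / 310.375 = 1.3706

1.371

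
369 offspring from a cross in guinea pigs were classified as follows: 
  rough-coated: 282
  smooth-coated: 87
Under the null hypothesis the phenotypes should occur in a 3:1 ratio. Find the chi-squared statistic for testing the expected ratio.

The 3:1 ratio has 4 parts, so with N = 369 the expected counts are:
  rough-coated: 369 × 3/4 = 276.75
  smooth-coated: 369 × 1/4 = 92.25
χ² = Σ (O − E)² / E
  rough-coated: (282 − 276.75)² / 276.75 = 0.0996
  smooth-coated: (87 − 92.25)² / 92.25 = 0.2988
χ² = 0.0996 + 0.2988 = 0.3984 ≈ 0.398

0.398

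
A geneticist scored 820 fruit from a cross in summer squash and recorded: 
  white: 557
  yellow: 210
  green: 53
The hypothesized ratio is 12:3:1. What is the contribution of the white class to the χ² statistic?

Under the 12:3:1 hypothesis (Σ ratio = 16, N = 820):
  white: 820 × 12/16 = 615
  yellow: 820 × 3/16 = 153.75
  green: 820 × 1/16 = 51.25
Contribution of white: (557 − 615)² / 615 = 5.4699

5.470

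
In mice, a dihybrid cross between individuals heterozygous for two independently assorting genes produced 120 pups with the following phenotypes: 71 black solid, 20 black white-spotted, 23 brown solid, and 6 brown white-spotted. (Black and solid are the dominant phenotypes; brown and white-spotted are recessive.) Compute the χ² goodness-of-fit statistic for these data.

0.770

A dihybrid F₂ with independent assortment and complete dominance at both loci gives a 9:3:3:1 phenotypic ratio.
Expected counts for N = 120 under a 9:3:3:1 ratio (total parts = 16):
  black solid: 120 × 9/16 = 67.5
  black white-spotted: 120 × 3/16 = 22.5
  brown solid: 120 × 3/16 = 22.5
  brown white-spotted: 120 × 1/16 = 7.5
χ² = Σ (O − E)² / E
  black solid: (71 − 67.5)² / 67.5 = 0.1815
  black white-spotted: (20 − 22.5)² / 22.5 = 0.2778
  brown solid: (23 − 22.5)² / 22.5 = 0.0111
  brown white-spotted: (6 − 7.5)² / 7.5 = 0.3000
χ² = 0.1815 + 0.2778 + 0.0111 + 0.3000 = 0.7704 ≈ 0.770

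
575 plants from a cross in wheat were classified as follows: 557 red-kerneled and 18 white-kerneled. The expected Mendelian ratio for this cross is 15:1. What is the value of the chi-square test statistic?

9.550

Total ratio parts = 16. Expected numbers out of 575:
  red-kerneled: 575 × 15/16 = 539.0625
  white-kerneled: 575 × 1/16 = 35.9375
χ² = Σ (O − E)² / E
  red-kerneled: (557 − 539.0625)² / 539.0625 = 0.5969
  white-kerneled: (18 − 35.9375)² / 35.9375 = 8.9532
χ² = 0.5969 + 8.9532 = 9.5501 ≈ 9.550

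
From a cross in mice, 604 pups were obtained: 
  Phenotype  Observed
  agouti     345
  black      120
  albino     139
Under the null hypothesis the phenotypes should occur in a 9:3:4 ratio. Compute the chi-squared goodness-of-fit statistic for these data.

The 9:3:4 ratio has 16 parts, so with N = 604 the expected counts are:
  agouti: 604 × 9/16 = 339.75
  black: 604 × 3/16 = 113.25
  albino: 604 × 4/16 = 151
χ² = Σ (O − E)² / E
  agouti: (345 − 339.75)² / 339.75 = 0.0811
  black: (120 − 113.25)² / 113.25 = 0.4023
  albino: (139 − 151)² / 151 = 0.9536
χ² = 0.0811 + 0.4023 + 0.9536 = 1.437

1.437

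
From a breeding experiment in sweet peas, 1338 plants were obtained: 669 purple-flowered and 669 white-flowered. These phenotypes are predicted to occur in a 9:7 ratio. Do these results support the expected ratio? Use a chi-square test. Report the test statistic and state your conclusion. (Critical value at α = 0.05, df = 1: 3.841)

21.238; not consistent

Expected counts for N = 1338 under a 9:7 ratio (total parts = 16):
  purple-flowered: 1338 × 9/16 = 752.625
  white-flowered: 1338 × 7/16 = 585.375
χ² = Σ (O − E)² / E
  purple-flowered: (669 − 752.625)² / 752.625 = 9.2917
  white-flowered: (669 − 585.375)² / 585.375 = 11.9464
χ² = 9.2917 + 11.9464 = 21.2381 ≈ 21.238
Degrees of freedom = 2 − 1 = 1; critical value at α = 0.05 is 3.841.
Since 21.238 > 3.841, we reject the null hypothesis — the data do not fit the 9:7 ratio.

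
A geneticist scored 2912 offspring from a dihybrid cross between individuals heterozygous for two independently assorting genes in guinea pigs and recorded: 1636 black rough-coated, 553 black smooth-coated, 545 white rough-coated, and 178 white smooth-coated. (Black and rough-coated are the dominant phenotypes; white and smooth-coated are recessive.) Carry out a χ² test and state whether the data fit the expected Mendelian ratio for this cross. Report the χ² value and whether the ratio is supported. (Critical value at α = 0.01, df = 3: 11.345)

0.182; consistent

A dihybrid F₂ with independent assortment and complete dominance at both loci gives a 9:3:3:1 phenotypic ratio.
The 9:3:3:1 ratio has 16 parts, so with N = 2912 the expected counts are:
  black rough-coated: 2912 × 9/16 = 1638
  black smooth-coated: 2912 × 3/16 = 546
  white rough-coated: 2912 × 3/16 = 546
  white smooth-coated: 2912 × 1/16 = 182
χ² = Σ (O − E)² / E
  black rough-coated: (1636 − 1638)² / 1638 = 0.0024
  black smooth-coated: (553 − 546)² / 546 = 0.0897
  white rough-coated: (545 − 546)² / 546 = 0.0018
  white smooth-coated: (178 − 182)² / 182 = 0.0879
χ² = 0.0024 + 0.0897 + 0.0018 + 0.0879 = 0.1818 ≈ 0.182
Degrees of freedom = 4 − 1 = 3; critical value at α = 0.01 is 11.345.
Since 0.182 < 11.345, we fail to reject the null hypothesis — the data are consistent with the 9:3:3:1 ratio.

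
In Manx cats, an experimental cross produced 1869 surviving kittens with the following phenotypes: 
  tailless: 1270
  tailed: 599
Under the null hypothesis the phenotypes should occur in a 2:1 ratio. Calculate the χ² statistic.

1.387

The 2:1 ratio has 3 parts, so with N = 1869 the expected counts are:
  tailless: 1869 × 2/3 = 1246
  tailed: 1869 × 1/3 = 623
χ² = Σ (O − E)² / E
  tailless: (1270 − 1246)² / 1246 = 0.4623
  tailed: (599 − 623)² / 623 = 0.9246
χ² = 0.4623 + 0.9246 = 1.3869 ≈ 1.387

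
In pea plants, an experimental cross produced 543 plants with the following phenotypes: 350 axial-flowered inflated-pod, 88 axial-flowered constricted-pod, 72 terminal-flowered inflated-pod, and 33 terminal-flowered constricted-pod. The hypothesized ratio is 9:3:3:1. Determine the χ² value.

Total ratio parts = 16. Expected numbers out of 543:
  axial-flowered inflated-pod: 543 × 9/16 = 305.4375
  axial-flowered constricted-pod: 543 × 3/16 = 101.8125
  terminal-flowered inflated-pod: 543 × 3/16 = 101.8125
  terminal-flowered constricted-pod: 543 × 1/16 = 33.9375
χ² = Σ (O − E)² / E
  axial-flowered inflated-pod: (350 − 305.4375)² / 305.4375 = 6.5015
  axial-flowered constricted-pod: (88 − 101.8125)² / 101.8125 = 1.8739
  terminal-flowered inflated-pod: (72 − 101.8125)² / 101.8125 = 8.7296
  terminal-flowered constricted-pod: (33 − 33.9375)² / 33.9375 = 0.0259
χ² = 6.5015 + 1.8739 + 8.7296 + 0.0259 = 17.1309 ≈ 17.131

17.131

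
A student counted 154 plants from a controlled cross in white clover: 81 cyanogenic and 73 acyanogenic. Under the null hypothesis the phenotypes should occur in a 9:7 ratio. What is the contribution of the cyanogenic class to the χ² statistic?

The 9:7 ratio has 16 parts, so with N = 154 the expected counts are:
  cyanogenic: 154 × 9/16 = 86.625
  acyanogenic: 154 × 7/16 = 67.375
Contribution of cyanogenic: (81 − 86.625)² / 86.625 = 0.3653

0.365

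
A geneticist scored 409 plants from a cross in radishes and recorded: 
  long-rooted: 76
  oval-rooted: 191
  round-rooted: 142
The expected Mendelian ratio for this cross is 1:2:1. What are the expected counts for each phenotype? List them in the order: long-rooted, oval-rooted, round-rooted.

Expected counts for N = 409 under a 1:2:1 ratio (total parts = 4):
  long-rooted: 409 × 1/4 = 102.25
  oval-rooted: 409 × 2/4 = 204.5
  round-rooted: 409 × 1/4 = 102.25

102.25, 204.5, 102.25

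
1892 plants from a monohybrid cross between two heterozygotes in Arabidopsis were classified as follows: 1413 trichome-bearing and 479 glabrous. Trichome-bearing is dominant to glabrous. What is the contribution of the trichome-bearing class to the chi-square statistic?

For a monohybrid cross between heterozygotes with complete dominance, the expected phenotypic ratio is 3:1.
The 3:1 ratio has 4 parts, so with N = 1892 the expected counts are:
  trichome-bearing: 1892 × 3/4 = 1419
  glabrous: 1892 × 1/4 = 473
Contribution of trichome-bearing: (1413 − 1419)² / 1419 = 0.0254

0.025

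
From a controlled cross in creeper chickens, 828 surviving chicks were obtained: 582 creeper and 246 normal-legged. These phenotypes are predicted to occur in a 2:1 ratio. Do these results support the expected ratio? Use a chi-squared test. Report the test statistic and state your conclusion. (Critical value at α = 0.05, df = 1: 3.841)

The 2:1 ratio has 3 parts, so with N = 828 the expected counts are:
  creeper: 828 × 2/3 = 552
  normal-legged: 828 × 1/3 = 276
χ² = Σ (O − E)² / E
  creeper: (582 − 552)² / 552 = 1.6304
  normal-legged: (246 − 276)² / 276 = 3.2609
χ² = 1.6304 + 3.2609 = 4.8913 ≈ 4.891
Degrees of freedom = 2 − 1 = 1; critical value at α = 0.05 is 3.841.
Since 4.891 > 3.841, we reject the null hypothesis — the data do not fit the 2:1 ratio.

4.891; not consistent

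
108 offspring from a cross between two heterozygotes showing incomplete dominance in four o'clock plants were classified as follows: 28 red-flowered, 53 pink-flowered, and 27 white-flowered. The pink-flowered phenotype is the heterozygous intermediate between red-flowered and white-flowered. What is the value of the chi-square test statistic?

With incomplete dominance, a heterozygote × heterozygote cross gives a 1:2:1 phenotypic ratio.
The 1:2:1 ratio has 4 parts, so with N = 108 the expected counts are:
  red-flowered: 108 × 1/4 = 27
  pink-flowered: 108 × 2/4 = 54
  white-flowered: 108 × 1/4 = 27
χ² = Σ (O − E)² / E
  red-flowered: (28 − 27)² / 27 = 0.0370
  pink-flowered: (53 − 54)² / 54 = 0.0185
  white-flowered: (27 − 27)² / 27 = 0.0000
χ² = 0.0370 + 0.0185 + 0.0000 = 0.0555 ≈ 0.056

0.056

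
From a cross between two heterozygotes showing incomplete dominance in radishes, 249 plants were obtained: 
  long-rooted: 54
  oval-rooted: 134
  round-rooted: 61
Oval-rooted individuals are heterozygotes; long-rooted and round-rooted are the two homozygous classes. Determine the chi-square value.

1.843

With incomplete dominance, a heterozygote × heterozygote cross gives a 1:2:1 phenotypic ratio.
Expected counts for N = 249 under a 1:2:1 ratio (total parts = 4):
  long-rooted: 249 × 1/4 = 62.25
  oval-rooted: 249 × 2/4 = 124.5
  round-rooted: 249 × 1/4 = 62.25
χ² = Σ (O − E)² / E
  long-rooted: (54 − 62.25)² / 62.25 = 1.0934
  oval-rooted: (134 − 124.5)² / 124.5 = 0.7249
  round-rooted: (61 − 62.25)² / 62.25 = 0.0251
χ² = 1.0934 + 0.7249 + 0.0251 = 1.8434 ≈ 1.843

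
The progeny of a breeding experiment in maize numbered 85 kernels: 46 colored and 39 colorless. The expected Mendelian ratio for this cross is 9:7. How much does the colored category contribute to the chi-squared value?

0.069

Total ratio parts = 16. Expected numbers out of 85:
  colored: 85 × 9/16 = 47.8125
  colorless: 85 × 7/16 = 37.1875
Contribution of colored: (46 − 47.8125)² / 47.8125 = 0.0687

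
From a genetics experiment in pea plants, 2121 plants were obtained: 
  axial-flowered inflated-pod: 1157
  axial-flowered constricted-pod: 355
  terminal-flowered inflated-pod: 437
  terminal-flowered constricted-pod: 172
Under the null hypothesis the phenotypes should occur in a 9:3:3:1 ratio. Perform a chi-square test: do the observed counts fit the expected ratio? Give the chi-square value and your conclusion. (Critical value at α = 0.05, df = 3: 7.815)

21.291; not consistent

Under the 9:3:3:1 hypothesis (Σ ratio = 16, N = 2121):
  axial-flowered inflated-pod: 2121 × 9/16 = 1193.0625
  axial-flowered constricted-pod: 2121 × 3/16 = 397.6875
  terminal-flowered inflated-pod: 2121 × 3/16 = 397.6875
  terminal-flowered constricted-pod: 2121 × 1/16 = 132.5625
χ² = Σ (O − E)² / E
  axial-flowered inflated-pod: (1157 − 1193.0625)² / 1193.0625 = 1.0901
  axial-flowered constricted-pod: (355 − 397.6875)² / 397.6875 = 4.5820
  terminal-flowered inflated-pod: (437 − 397.6875)² / 397.6875 = 3.8861
  terminal-flowered constricted-pod: (172 − 132.5625)² / 132.5625 = 11.7327
χ² = 1.0901 + 4.5820 + 3.8861 + 11.7327 = 21.2909 ≈ 21.291
Degrees of freedom = 4 − 1 = 3; critical value at α = 0.05 is 7.815.
Since 21.291 > 7.815, we reject the null hypothesis — the data do not fit the 9:3:3:1 ratio.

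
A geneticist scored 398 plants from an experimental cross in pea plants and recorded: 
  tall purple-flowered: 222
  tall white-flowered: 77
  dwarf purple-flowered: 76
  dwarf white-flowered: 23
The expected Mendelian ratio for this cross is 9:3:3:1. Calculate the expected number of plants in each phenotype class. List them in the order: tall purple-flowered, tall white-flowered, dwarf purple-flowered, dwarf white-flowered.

223.875, 74.625, 74.625, 24.875

Expected counts for N = 398 under a 9:3:3:1 ratio (total parts = 16):
  tall purple-flowered: 398 × 9/16 = 223.875
  tall white-flowered: 398 × 3/16 = 74.625
  dwarf purple-flowered: 398 × 3/16 = 74.625
  dwarf white-flowered: 398 × 1/16 = 24.875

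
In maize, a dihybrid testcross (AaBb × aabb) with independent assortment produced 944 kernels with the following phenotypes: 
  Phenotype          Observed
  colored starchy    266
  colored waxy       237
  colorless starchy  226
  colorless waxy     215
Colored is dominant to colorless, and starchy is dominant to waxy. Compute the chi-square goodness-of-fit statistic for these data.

6.110

A dihybrid testcross with independent assortment gives a 1:1:1:1 ratio.
Expected counts for N = 944 under a 1:1:1:1 ratio (total parts = 4):
  colored starchy: 944 × 1/4 = 236
  colored waxy: 944 × 1/4 = 236
  colorless starchy: 944 × 1/4 = 236
  colorless waxy: 944 × 1/4 = 236
χ² = Σ (O − E)² / E
  colored starchy: (266 − 236)² / 236 = 3.8136
  colored waxy: (237 − 236)² / 236 = 0.0042
  colorless starchy: (226 − 236)² / 236 = 0.4237
  colorless waxy: (215 − 236)² / 236 = 1.8686
χ² = 3.8136 + 0.0042 + 0.4237 + 1.8686 = 6.1101 ≈ 6.110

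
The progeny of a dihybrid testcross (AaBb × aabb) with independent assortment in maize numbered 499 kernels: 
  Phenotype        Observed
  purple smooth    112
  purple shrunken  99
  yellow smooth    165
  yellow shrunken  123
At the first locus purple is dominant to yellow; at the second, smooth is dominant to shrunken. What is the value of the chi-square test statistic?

19.629

A dihybrid testcross with independent assortment gives a 1:1:1:1 ratio.
Total ratio parts = 4. Expected numbers out of 499:
  purple smooth: 499 × 1/4 = 124.75
  purple shrunken: 499 × 1/4 = 124.75
  yellow smooth: 499 × 1/4 = 124.75
  yellow shrunken: 499 × 1/4 = 124.75
χ² = Σ (O − E)² / E
  purple smooth: (112 − 124.75)² / 124.75 = 1.3031
  purple shrunken: (99 − 124.75)² / 124.75 = 5.3151
  yellow smooth: (165 − 124.75)² / 124.75 = 12.9865
  yellow shrunken: (123 − 124.75)² / 124.75 = 0.0245
χ² = 1.3031 + 5.3151 + 12.9865 + 0.0245 = 19.6292 ≈ 19.629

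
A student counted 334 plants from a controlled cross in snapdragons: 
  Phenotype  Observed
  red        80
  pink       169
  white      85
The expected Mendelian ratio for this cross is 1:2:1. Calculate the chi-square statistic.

Total ratio parts = 4. Expected numbers out of 334:
  red: 334 × 1/4 = 83.5
  pink: 334 × 2/4 = 167
  white: 334 × 1/4 = 83.5
χ² = Σ (O − E)² / E
  red: (80 − 83.5)² / 83.5 = 0.1467
  pink: (169 − 167)² / 167 = 0.0240
  white: (85 − 83.5)² / 83.5 = 0.0269
χ² = 0.1467 + 0.0240 + 0.0269 = 0.1976 ≈ 0.198

0.198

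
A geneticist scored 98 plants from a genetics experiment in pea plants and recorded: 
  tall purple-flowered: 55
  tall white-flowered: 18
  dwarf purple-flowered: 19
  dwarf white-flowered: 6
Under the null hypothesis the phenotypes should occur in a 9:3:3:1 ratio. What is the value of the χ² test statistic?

0.032

The 9:3:3:1 ratio has 16 parts, so with N = 98 the expected counts are:
  tall purple-flowered: 98 × 9/16 = 55.125
  tall white-flowered: 98 × 3/16 = 18.375
  dwarf purple-flowered: 98 × 3/16 = 18.375
  dwarf white-flowered: 98 × 1/16 = 6.125
χ² = Σ (O − E)² / E
  tall purple-flowered: (55 − 55.125)² / 55.125 = 0.0003
  tall white-flowered: (18 − 18.375)² / 18.375 = 0.0077
  dwarf purple-flowered: (19 − 18.375)² / 18.375 = 0.0213
  dwarf white-flowered: (6 − 6.125)² / 6.125 = 0.0026
χ² = 0.0003 + 0.0077 + 0.0213 + 0.0026 = 0.0319 ≈ 0.032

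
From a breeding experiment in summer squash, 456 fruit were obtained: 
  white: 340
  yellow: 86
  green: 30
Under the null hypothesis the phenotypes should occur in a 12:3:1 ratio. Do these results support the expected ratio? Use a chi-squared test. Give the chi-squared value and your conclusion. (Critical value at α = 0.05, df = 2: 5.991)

Expected counts for N = 456 under a 12:3:1 ratio (total parts = 16):
  white: 456 × 12/16 = 342
  yellow: 456 × 3/16 = 85.5
  green: 456 × 1/16 = 28.5
χ² = Σ (O − E)² / E
  white: (340 − 342)² / 342 = 0.0117
  yellow: (86 − 85.5)² / 85.5 = 0.0029
  green: (30 − 28.5)² / 28.5 = 0.0789
χ² = 0.0117 + 0.0029 + 0.0789 = 0.0935 ≈ 0.094
Degrees of freedom = 3 − 1 = 2; critical value at α = 0.05 is 5.991.
Since 0.094 < 5.991, we fail to reject the null hypothesis — the data are consistent with the 12:3:1 ratio.

0.094; consistent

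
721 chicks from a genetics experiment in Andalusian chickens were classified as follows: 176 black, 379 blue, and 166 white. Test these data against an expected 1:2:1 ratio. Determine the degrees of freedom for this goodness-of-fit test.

2

A goodness-of-fit test with 3 phenotype classes has df = 3 − 1 = 2.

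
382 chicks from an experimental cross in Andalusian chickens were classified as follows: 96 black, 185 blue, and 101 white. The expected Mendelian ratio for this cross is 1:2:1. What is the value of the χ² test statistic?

0.508

Under the 1:2:1 hypothesis (Σ ratio = 4, N = 382):
  black: 382 × 1/4 = 95.5
  blue: 382 × 2/4 = 191
  white: 382 × 1/4 = 95.5
χ² = Σ (O − E)² / E
  black: (96 − 95.5)² / 95.5 = 0.0026
  blue: (185 − 191)² / 191 = 0.1885
  white: (101 − 95.5)² / 95.5 = 0.3168
χ² = 0.0026 + 0.1885 + 0.3168 = 0.5079 ≈ 0.508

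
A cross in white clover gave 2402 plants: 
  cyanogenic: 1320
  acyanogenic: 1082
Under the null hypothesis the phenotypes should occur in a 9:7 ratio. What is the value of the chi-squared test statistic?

1.639

Total ratio parts = 16. Expected numbers out of 2402:
  cyanogenic: 2402 × 9/16 = 1351.125
  acyanogenic: 2402 × 7/16 = 1050.875
χ² = Σ (O − E)² / E
  cyanogenic: (1320 − 1351.125)² / 1351.125 = 0.7170
  acyanogenic: (1082 − 1050.875)² / 1050.875 = 0.9219
χ² = 0.7170 + 0.9219 = 1.6389 ≈ 1.639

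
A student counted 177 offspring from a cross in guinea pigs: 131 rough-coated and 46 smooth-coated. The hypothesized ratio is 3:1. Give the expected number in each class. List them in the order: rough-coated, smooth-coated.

Expected counts for N = 177 under a 3:1 ratio (total parts = 4):
  rough-coated: 177 × 3/4 = 132.75
  smooth-coated: 177 × 1/4 = 44.25

132.75, 44.25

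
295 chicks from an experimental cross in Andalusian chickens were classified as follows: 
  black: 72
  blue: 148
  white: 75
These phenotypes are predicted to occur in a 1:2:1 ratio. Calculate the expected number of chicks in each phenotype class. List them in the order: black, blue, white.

73.75, 147.5, 73.75

Expected counts for N = 295 under a 1:2:1 ratio (total parts = 4):
  black: 295 × 1/4 = 73.75
  blue: 295 × 2/4 = 147.5
  white: 295 × 1/4 = 73.75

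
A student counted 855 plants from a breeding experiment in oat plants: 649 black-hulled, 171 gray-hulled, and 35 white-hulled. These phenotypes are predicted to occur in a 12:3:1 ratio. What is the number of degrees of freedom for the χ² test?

2

A goodness-of-fit test with 3 phenotype classes has df = 3 − 1 = 2.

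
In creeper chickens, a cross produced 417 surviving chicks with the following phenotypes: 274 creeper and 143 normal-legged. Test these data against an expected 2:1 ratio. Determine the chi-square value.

Under the 2:1 hypothesis (Σ ratio = 3, N = 417):
  creeper: 417 × 2/3 = 278
  normal-legged: 417 × 1/3 = 139
χ² = Σ (O − E)² / E
  creeper: (274 − 278)² / 278 = 0.0576
  normal-legged: (143 − 139)² / 139 = 0.1151
χ² = 0.0576 + 0.1151 = 0.1727 ≈ 0.173

0.173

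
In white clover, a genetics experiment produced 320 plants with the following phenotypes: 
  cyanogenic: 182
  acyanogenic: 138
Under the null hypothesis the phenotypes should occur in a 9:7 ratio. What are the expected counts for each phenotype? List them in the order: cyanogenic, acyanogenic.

180, 140

Expected counts for N = 320 under a 9:7 ratio (total parts = 16):
  cyanogenic: 320 × 9/16 = 180
  acyanogenic: 320 × 7/16 = 140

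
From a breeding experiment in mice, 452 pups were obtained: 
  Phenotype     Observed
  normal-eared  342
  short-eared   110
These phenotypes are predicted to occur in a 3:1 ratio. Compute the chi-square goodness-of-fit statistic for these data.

The 3:1 ratio has 4 parts, so with N = 452 the expected counts are:
  normal-eared: 452 × 3/4 = 339
  short-eared: 452 × 1/4 = 113
χ² = Σ (O − E)² / E
  normal-eared: (342 − 339)² / 339 = 0.0265
  short-eared: (110 − 113)² / 113 = 0.0796
χ² = 0.0265 + 0.0796 = 0.1061 ≈ 0.106

0.106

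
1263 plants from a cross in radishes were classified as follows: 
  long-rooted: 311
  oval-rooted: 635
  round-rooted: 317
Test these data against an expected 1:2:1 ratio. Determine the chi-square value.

0.096

The 1:2:1 ratio has 4 parts, so with N = 1263 the expected counts are:
  long-rooted: 1263 × 1/4 = 315.75
  oval-rooted: 1263 × 2/4 = 631.5
  round-rooted: 1263 × 1/4 = 315.75
χ² = Σ (O − E)² / E
  long-rooted: (311 − 315.75)² / 315.75 = 0.0715
  oval-rooted: (635 − 631.5)² / 631.5 = 0.0194
  round-rooted: (317 − 315.75)² / 315.75 = 0.0049
χ² = 0.0715 + 0.0194 + 0.0049 = 0.0958 ≈ 0.096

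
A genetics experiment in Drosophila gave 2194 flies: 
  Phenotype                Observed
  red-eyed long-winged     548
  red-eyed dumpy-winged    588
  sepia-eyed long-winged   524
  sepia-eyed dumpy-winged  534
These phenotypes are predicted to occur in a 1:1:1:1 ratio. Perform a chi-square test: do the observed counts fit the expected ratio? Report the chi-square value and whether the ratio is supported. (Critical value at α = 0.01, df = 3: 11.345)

4.323; consistent

Expected counts for N = 2194 under a 1:1:1:1 ratio (total parts = 4):
  red-eyed long-winged: 2194 × 1/4 = 548.5
  red-eyed dumpy-winged: 2194 × 1/4 = 548.5
  sepia-eyed long-winged: 2194 × 1/4 = 548.5
  sepia-eyed dumpy-winged: 2194 × 1/4 = 548.5
χ² = Σ (O − E)² / E
  red-eyed long-winged: (548 − 548.5)² / 548.5 = 0.0005
  red-eyed dumpy-winged: (588 − 548.5)² / 548.5 = 2.8446
  sepia-eyed long-winged: (524 − 548.5)² / 548.5 = 1.0943
  sepia-eyed dumpy-winged: (534 − 548.5)² / 548.5 = 0.3833
χ² = 0.0005 + 2.8446 + 1.0943 + 0.3833 = 4.3227 ≈ 4.323
Degrees of freedom = 4 − 1 = 3; critical value at α = 0.01 is 11.345.
Since 4.323 < 11.345, we fail to reject the null hypothesis — the data are consistent with the 1:1:1:1 ratio.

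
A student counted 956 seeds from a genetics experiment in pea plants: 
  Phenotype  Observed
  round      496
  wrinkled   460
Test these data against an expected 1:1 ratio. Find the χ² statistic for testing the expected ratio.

1.356

Total ratio parts = 2. Expected numbers out of 956:
  round: 956 × 1/2 = 478
  wrinkled: 956 × 1/2 = 478
χ² = Σ (O − E)² / E
  round: (496 − 478)² / 478 = 0.6778
  wrinkled: (460 − 478)² / 478 = 0.6778
χ² = 0.6778 + 0.6778 = 1.3556 ≈ 1.356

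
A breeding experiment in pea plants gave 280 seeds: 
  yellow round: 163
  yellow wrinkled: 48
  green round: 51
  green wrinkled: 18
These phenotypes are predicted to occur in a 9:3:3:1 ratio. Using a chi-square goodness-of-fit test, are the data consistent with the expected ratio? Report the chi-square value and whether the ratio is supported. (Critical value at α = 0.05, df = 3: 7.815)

0.635; consistent

Under the 9:3:3:1 hypothesis (Σ ratio = 16, N = 280):
  yellow round: 280 × 9/16 = 157.5
  yellow wrinkled: 280 × 3/16 = 52.5
  green round: 280 × 3/16 = 52.5
  green wrinkled: 280 × 1/16 = 17.5
χ² = Σ (O − E)² / E
  yellow round: (163 − 157.5)² / 157.5 = 0.1921
  yellow wrinkled: (48 − 52.5)² / 52.5 = 0.3857
  green round: (51 − 52.5)² / 52.5 = 0.0429
  green wrinkled: (18 − 17.5)² / 17.5 = 0.0143
χ² = 0.1921 + 0.3857 + 0.0429 + 0.0143 = 0.635
Degrees of freedom = 4 − 1 = 3; critical value at α = 0.05 is 7.815.
Since 0.635 < 7.815, we fail to reject the null hypothesis — the data are consistent with the 9:3:3:1 ratio.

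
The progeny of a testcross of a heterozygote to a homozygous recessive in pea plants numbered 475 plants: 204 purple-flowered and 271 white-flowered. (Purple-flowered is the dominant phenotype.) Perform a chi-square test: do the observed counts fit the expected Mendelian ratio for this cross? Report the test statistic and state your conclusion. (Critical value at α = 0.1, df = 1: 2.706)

A testcross of a heterozygote (Aa × aa) gives a 1:1 phenotypic ratio.
The 1:1 ratio has 2 parts, so with N = 475 the expected counts are:
  purple-flowered: 475 × 1/2 = 237.5
  white-flowered: 475 × 1/2 = 237.5
χ² = Σ (O − E)² / E
  purple-flowered: (204 − 237.5)² / 237.5 = 4.7253
  white-flowered: (271 − 237.5)² / 237.5 = 4.7253
χ² = 4.7253 + 4.7253 = 9.4506 ≈ 9.451
Degrees of freedom = 2 − 1 = 1; critical value at α = 0.1 is 2.706.
Since 9.451 > 2.706, we reject the null hypothesis — the data do not fit the 1:1 ratio.

9.451; not consistent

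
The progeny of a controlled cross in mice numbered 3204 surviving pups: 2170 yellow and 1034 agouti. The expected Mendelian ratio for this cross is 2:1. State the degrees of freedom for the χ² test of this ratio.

1

A goodness-of-fit test with 2 phenotype classes has df = 2 − 1 = 1.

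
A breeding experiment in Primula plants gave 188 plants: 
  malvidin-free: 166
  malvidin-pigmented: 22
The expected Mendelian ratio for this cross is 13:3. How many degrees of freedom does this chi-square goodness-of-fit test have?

1

A goodness-of-fit test with 2 phenotype classes has df = 2 − 1 = 1.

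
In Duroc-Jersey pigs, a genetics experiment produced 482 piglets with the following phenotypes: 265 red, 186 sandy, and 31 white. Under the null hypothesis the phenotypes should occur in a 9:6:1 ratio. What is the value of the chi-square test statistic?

0.316

Total ratio parts = 16. Expected numbers out of 482:
  red: 482 × 9/16 = 271.125
  sandy: 482 × 6/16 = 180.75
  white: 482 × 1/16 = 30.125
χ² = Σ (O − E)² / E
  red: (265 − 271.125)² / 271.125 = 0.1384
  sandy: (186 − 180.75)² / 180.75 = 0.1525
  white: (31 − 30.125)² / 30.125 = 0.0254
χ² = 0.1384 + 0.1525 + 0.0254 = 0.3163 ≈ 0.316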